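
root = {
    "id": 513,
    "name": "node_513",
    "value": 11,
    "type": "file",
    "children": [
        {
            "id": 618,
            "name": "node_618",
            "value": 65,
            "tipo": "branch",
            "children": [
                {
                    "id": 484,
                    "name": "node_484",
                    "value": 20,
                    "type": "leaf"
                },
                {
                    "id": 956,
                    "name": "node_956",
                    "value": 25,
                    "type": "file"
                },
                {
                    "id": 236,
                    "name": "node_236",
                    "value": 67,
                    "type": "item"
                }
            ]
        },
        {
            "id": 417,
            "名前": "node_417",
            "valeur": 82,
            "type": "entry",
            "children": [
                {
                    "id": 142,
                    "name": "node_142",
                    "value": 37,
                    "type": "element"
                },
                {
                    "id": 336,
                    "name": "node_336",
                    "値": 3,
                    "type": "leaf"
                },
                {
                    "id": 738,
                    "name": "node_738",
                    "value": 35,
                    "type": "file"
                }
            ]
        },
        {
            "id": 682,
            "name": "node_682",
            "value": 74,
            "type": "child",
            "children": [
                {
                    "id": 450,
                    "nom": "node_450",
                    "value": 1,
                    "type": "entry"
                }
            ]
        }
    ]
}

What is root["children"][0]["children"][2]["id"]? 236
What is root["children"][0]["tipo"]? "branch"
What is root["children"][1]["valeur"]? 82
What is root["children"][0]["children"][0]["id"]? 484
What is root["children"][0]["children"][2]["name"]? "node_236"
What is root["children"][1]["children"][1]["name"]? "node_336"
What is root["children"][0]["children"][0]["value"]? 20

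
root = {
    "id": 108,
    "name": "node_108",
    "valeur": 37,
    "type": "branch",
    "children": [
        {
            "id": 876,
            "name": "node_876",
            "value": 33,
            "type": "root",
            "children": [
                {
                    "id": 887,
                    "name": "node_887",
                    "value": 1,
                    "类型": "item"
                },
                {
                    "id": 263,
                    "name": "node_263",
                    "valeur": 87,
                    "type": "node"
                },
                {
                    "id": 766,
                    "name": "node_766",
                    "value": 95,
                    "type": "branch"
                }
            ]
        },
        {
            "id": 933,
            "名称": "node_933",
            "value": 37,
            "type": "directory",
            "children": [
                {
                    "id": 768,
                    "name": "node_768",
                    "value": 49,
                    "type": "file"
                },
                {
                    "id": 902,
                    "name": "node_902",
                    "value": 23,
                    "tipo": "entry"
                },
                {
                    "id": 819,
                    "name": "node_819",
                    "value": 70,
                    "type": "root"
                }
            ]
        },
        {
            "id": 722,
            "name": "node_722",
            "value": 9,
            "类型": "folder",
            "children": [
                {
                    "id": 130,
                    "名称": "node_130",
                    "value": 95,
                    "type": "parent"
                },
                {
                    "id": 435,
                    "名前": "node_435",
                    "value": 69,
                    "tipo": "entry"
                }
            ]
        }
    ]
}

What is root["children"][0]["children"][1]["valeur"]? 87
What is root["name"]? "node_108"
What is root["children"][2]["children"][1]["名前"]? "node_435"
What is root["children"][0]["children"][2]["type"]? "branch"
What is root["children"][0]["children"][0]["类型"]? "item"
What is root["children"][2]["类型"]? "folder"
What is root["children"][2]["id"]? 722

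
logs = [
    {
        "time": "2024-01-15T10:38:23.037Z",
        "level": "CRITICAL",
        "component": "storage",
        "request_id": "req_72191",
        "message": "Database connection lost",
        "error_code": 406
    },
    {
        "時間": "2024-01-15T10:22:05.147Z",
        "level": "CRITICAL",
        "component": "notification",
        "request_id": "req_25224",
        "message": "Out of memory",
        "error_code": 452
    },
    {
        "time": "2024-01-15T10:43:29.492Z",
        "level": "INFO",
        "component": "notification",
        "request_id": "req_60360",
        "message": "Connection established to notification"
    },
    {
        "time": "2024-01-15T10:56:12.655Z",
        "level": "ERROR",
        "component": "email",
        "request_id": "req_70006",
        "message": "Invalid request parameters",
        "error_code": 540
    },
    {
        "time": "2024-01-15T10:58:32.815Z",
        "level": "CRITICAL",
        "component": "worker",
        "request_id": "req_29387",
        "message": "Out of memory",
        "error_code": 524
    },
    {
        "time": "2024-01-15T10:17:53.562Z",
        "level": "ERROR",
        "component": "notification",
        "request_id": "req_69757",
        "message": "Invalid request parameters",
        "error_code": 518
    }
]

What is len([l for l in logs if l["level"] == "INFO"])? 1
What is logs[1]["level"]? "CRITICAL"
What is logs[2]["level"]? "INFO"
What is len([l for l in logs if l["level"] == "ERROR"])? 2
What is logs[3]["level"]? "ERROR"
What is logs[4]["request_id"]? "req_29387"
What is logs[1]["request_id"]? "req_25224"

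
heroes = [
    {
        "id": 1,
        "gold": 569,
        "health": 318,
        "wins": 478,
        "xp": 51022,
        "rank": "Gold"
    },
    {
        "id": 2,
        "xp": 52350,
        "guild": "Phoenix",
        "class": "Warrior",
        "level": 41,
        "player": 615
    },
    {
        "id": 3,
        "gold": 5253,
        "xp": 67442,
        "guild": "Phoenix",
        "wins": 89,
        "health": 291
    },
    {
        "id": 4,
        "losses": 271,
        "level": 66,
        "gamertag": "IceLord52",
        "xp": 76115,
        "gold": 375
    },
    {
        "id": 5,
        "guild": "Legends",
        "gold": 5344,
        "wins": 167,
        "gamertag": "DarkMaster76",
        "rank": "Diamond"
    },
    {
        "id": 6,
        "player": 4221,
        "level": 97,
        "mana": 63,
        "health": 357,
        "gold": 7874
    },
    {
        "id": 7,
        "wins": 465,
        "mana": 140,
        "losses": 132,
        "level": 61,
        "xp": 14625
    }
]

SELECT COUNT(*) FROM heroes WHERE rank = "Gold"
1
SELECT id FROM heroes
[1, 2, 3, 4, 5, 6, 7]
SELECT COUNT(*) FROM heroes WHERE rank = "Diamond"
1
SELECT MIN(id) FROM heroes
1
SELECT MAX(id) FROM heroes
7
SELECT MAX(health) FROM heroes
357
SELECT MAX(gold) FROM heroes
7874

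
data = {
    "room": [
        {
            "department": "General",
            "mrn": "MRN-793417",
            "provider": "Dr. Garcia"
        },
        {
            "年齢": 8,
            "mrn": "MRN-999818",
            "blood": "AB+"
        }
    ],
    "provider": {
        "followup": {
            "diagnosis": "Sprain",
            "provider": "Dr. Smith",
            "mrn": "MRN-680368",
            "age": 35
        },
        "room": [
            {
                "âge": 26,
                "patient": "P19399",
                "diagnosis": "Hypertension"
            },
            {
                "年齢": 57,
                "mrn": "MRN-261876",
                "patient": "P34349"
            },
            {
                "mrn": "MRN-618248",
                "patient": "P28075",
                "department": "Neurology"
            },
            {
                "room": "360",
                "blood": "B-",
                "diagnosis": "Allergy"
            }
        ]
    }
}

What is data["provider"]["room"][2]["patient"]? "P28075"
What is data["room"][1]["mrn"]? "MRN-999818"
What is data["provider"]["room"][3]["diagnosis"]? "Allergy"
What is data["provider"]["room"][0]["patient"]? "P19399"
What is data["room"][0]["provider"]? "Dr. Garcia"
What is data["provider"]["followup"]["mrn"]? "MRN-680368"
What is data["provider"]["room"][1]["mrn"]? "MRN-261876"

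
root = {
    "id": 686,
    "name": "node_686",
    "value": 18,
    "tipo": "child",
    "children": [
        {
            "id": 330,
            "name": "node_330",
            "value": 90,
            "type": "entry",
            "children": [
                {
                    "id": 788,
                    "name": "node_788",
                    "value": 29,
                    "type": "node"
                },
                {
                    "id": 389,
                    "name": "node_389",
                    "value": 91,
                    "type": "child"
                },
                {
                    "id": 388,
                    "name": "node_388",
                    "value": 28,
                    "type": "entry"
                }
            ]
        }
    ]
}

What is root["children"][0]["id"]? 330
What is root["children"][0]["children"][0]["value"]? 29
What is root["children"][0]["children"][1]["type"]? "child"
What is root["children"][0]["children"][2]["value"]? 28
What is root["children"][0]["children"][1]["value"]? 91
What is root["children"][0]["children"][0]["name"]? "node_788"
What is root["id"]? 686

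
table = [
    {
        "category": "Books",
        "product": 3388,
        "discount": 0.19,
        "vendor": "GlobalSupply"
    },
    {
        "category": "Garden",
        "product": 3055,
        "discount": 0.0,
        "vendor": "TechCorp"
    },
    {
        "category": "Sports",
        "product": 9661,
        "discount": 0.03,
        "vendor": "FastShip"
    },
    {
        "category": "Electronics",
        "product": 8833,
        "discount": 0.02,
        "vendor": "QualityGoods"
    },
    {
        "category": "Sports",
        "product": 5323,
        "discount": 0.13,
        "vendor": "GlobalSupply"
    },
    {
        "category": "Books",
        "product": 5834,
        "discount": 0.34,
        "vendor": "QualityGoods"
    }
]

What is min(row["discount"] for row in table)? 0.0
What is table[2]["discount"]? 0.03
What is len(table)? 6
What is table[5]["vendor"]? "QualityGoods"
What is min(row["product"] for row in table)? 3055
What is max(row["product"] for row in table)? 9661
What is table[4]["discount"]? 0.13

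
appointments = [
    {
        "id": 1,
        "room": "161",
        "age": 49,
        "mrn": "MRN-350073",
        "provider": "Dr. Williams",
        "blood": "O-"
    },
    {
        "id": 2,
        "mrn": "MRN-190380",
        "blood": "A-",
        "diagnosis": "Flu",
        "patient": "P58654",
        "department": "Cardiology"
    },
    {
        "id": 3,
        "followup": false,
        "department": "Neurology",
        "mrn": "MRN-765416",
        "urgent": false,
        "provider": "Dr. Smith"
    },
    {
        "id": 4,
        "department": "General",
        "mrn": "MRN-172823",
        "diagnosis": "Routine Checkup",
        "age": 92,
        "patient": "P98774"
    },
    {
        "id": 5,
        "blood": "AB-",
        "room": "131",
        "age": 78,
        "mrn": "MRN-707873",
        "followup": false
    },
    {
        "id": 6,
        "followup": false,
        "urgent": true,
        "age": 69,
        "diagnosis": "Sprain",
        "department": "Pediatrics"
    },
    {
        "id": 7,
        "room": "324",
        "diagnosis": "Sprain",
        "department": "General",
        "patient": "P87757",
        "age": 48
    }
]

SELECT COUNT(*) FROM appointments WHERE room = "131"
1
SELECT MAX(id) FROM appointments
7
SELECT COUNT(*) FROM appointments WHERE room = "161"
1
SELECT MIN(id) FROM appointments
1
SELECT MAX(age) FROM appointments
92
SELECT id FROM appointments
[1, 2, 3, 4, 5, 6, 7]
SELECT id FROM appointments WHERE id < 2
[1]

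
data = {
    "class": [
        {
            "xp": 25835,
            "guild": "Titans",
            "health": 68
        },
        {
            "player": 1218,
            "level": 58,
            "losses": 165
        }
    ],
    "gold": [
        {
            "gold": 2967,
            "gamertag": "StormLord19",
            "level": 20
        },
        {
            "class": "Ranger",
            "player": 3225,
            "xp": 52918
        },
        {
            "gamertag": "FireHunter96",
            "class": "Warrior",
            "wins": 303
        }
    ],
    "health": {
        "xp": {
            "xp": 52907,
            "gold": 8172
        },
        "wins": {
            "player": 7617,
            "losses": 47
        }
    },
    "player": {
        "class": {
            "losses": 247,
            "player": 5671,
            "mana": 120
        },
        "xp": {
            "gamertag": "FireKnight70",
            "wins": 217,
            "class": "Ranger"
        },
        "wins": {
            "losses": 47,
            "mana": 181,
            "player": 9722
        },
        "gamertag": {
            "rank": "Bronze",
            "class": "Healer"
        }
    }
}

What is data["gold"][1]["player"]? 3225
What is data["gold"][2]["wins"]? 303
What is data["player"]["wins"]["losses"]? 47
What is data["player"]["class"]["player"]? 5671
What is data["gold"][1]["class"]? "Ranger"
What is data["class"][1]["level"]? 58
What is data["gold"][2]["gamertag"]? "FireHunter96"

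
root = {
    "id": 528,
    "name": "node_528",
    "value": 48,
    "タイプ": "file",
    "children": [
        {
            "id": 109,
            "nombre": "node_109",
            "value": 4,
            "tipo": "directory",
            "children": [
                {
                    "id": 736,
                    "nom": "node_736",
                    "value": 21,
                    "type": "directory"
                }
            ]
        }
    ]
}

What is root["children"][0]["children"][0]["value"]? 21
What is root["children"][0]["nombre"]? "node_109"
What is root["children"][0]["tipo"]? "directory"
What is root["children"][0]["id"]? 109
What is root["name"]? "node_528"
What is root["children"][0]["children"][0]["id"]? 736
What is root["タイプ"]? "file"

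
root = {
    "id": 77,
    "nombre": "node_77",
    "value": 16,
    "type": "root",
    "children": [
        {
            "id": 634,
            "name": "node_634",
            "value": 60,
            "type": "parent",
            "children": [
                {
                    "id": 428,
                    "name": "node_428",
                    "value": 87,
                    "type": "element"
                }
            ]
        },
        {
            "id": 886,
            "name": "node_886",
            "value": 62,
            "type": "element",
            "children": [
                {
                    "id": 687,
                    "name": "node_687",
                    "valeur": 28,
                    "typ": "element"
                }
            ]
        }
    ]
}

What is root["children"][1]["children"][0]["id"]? 687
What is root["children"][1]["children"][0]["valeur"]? 28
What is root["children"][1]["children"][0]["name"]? "node_687"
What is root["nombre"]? "node_77"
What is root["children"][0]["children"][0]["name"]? "node_428"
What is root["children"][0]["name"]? "node_634"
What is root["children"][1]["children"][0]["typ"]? "element"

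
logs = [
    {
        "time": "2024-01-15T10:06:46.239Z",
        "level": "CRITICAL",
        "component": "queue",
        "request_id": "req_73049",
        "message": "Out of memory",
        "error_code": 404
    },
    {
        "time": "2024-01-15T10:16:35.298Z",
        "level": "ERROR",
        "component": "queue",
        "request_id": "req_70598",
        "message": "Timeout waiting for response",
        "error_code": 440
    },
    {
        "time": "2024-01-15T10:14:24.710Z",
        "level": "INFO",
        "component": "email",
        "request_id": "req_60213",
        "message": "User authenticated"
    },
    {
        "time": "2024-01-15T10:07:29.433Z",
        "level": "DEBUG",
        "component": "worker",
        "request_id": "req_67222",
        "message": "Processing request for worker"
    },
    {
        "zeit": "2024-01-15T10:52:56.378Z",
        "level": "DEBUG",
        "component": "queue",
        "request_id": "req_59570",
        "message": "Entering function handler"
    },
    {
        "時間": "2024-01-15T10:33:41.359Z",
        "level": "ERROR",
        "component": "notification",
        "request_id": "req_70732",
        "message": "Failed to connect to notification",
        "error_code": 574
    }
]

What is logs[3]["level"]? "DEBUG"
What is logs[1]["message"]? "Timeout waiting for response"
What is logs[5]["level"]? "ERROR"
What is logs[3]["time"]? "2024-01-15T10:07:29.433Z"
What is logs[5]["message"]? "Failed to connect to notification"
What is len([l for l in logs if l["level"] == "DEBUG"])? 2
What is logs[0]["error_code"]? 404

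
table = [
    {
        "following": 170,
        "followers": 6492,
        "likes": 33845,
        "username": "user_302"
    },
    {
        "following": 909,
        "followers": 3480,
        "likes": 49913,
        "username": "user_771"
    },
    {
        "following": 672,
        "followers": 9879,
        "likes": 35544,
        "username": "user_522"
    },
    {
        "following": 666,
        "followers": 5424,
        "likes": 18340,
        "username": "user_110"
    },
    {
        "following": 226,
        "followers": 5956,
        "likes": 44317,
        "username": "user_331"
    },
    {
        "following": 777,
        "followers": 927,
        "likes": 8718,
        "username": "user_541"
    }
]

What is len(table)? 6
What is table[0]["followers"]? 6492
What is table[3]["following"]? 666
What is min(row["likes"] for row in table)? 8718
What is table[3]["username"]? "user_110"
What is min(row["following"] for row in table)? 170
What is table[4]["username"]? "user_331"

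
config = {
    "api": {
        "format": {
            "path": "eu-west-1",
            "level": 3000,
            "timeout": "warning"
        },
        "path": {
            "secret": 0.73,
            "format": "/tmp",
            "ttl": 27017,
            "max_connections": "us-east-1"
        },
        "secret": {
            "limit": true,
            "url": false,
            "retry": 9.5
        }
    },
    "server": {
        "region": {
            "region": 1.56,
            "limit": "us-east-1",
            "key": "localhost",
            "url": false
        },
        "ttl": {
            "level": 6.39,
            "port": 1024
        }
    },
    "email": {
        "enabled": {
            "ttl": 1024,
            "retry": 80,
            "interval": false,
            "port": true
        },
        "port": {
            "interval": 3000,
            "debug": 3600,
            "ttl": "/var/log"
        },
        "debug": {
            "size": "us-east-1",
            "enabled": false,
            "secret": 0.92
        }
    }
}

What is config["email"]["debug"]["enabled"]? False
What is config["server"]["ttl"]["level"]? 6.39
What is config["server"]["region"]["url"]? False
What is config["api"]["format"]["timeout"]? "warning"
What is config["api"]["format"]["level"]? 3000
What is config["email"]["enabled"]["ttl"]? 1024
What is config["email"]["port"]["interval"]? 3000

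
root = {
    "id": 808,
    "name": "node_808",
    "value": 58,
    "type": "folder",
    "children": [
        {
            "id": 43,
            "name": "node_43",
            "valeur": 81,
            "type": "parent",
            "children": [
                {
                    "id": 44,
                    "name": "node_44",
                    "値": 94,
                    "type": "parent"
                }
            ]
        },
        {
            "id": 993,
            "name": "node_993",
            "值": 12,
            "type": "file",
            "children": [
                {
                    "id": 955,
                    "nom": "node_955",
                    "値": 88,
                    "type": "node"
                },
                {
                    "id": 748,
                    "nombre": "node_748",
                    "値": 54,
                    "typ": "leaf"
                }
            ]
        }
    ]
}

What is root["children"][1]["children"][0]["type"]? "node"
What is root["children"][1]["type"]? "file"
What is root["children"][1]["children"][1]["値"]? 54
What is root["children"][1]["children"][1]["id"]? 748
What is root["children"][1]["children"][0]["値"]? 88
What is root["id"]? 808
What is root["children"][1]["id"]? 993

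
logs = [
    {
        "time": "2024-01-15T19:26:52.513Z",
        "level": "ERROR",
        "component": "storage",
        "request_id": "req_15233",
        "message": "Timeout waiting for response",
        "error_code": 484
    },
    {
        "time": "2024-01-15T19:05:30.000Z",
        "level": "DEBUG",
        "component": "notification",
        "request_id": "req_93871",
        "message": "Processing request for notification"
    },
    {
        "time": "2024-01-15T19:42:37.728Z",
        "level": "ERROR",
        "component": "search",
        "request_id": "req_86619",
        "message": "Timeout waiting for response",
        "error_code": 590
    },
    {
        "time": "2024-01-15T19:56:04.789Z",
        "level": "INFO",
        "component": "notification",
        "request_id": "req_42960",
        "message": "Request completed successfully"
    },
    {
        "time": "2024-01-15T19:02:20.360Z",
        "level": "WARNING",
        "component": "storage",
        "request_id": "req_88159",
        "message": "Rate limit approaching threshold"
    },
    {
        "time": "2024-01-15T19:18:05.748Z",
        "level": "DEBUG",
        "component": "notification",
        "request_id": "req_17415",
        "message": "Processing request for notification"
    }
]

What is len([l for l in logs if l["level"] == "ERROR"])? 2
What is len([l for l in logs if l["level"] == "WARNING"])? 1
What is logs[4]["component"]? "storage"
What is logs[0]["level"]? "ERROR"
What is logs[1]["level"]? "DEBUG"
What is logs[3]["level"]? "INFO"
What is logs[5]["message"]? "Processing request for notification"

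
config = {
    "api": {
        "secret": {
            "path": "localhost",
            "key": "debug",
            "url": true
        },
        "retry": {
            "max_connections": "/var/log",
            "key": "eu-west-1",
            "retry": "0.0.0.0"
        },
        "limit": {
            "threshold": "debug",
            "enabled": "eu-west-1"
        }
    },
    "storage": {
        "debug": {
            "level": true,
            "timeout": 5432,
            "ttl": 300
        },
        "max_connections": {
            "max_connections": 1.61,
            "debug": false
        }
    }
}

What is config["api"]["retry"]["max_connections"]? "/var/log"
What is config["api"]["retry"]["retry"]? "0.0.0.0"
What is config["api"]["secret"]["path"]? "localhost"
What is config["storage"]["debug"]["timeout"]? 5432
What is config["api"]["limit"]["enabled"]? "eu-west-1"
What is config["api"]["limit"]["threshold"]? "debug"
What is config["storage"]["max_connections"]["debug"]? False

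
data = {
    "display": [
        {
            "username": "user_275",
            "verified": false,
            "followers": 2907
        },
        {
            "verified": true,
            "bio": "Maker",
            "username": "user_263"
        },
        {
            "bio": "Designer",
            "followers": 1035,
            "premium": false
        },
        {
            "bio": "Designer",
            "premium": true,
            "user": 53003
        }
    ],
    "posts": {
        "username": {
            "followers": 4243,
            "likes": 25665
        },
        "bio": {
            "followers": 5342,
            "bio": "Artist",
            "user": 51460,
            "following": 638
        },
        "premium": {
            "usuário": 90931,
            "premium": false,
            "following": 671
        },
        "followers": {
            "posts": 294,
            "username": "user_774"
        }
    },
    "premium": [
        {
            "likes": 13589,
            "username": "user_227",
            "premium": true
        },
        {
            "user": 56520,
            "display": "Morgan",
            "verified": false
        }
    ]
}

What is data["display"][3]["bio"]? "Designer"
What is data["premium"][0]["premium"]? True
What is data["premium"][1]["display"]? "Morgan"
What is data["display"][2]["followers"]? 1035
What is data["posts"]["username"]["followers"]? 4243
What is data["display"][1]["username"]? "user_263"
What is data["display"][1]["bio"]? "Maker"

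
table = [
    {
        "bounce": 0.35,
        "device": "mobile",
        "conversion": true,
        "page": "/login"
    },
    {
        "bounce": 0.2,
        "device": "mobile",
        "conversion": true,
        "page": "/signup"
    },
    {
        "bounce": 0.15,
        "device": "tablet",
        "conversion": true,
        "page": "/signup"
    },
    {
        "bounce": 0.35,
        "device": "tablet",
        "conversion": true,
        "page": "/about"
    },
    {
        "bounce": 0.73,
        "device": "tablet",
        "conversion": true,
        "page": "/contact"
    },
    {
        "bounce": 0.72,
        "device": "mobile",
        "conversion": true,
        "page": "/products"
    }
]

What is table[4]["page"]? "/contact"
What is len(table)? 6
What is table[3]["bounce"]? 0.35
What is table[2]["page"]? "/signup"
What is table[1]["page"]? "/signup"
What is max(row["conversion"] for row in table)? True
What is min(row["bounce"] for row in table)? 0.15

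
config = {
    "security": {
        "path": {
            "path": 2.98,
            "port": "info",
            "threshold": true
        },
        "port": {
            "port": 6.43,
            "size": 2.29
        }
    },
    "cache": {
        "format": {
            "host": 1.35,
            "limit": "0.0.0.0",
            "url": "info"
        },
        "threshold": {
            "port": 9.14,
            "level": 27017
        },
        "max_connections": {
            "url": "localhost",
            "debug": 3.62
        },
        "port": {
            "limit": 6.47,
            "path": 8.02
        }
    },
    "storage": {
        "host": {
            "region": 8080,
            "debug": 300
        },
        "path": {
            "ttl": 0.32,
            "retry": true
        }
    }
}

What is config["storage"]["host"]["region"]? 8080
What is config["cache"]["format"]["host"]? 1.35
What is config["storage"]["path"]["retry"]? True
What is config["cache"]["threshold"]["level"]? 27017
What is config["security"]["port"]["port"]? 6.43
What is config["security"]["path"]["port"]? "info"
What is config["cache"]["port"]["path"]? 8.02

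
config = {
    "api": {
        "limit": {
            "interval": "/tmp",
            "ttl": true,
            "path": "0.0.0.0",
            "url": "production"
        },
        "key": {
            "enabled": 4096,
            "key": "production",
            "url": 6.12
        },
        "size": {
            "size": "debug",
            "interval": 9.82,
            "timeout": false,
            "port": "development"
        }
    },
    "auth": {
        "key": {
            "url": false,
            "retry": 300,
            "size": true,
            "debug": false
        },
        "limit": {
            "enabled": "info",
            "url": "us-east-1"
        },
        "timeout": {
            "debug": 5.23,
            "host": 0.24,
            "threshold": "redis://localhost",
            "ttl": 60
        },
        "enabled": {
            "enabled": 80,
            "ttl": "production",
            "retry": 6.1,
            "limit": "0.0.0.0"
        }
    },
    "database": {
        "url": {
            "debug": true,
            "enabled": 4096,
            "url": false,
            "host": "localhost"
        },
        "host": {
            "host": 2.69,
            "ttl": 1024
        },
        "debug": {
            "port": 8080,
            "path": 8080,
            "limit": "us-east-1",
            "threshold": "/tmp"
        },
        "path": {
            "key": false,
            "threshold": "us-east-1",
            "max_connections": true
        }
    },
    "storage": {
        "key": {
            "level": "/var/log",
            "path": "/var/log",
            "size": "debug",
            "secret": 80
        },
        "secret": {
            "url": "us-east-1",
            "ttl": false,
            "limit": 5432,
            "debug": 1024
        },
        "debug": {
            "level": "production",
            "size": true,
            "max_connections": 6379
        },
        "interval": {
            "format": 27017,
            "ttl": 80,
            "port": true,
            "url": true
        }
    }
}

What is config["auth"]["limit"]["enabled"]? "info"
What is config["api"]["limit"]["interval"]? "/tmp"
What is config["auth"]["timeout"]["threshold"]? "redis://localhost"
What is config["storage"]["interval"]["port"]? True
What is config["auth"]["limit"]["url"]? "us-east-1"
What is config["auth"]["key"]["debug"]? False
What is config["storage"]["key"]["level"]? "/var/log"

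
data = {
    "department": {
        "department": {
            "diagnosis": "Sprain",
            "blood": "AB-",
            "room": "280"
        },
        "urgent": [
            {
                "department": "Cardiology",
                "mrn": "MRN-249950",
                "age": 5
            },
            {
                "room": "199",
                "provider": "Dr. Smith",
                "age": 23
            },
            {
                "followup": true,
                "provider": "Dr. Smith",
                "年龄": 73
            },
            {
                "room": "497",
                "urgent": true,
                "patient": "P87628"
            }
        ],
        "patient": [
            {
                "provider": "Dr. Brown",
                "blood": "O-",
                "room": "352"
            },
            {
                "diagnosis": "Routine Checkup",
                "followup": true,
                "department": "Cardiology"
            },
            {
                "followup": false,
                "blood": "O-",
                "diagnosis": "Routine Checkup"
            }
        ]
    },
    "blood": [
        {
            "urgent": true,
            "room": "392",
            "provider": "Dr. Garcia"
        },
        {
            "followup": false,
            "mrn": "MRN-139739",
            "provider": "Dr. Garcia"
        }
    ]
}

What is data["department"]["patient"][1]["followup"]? True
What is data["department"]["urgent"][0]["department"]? "Cardiology"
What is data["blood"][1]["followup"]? False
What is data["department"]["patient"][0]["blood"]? "O-"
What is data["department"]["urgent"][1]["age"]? 23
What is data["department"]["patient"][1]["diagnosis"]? "Routine Checkup"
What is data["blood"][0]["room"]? "392"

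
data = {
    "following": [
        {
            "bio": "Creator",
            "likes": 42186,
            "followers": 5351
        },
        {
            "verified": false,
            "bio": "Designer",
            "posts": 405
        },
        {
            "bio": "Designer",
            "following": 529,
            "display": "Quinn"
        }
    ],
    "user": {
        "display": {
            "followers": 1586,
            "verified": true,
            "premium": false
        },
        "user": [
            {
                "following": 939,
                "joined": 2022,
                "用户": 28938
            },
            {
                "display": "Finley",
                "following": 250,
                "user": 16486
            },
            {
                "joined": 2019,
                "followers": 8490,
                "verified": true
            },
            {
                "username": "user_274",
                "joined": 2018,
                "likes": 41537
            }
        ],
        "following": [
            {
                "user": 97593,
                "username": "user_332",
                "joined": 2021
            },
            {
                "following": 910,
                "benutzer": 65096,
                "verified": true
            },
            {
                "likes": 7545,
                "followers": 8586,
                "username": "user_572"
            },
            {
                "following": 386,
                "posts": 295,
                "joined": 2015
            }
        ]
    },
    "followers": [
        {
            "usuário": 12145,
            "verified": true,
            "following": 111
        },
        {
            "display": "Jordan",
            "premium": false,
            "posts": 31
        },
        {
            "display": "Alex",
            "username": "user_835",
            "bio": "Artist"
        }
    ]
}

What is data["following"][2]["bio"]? "Designer"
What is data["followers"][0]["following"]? 111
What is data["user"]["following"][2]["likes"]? 7545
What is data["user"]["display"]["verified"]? True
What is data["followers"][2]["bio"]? "Artist"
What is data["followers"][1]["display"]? "Jordan"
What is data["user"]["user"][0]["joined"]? 2022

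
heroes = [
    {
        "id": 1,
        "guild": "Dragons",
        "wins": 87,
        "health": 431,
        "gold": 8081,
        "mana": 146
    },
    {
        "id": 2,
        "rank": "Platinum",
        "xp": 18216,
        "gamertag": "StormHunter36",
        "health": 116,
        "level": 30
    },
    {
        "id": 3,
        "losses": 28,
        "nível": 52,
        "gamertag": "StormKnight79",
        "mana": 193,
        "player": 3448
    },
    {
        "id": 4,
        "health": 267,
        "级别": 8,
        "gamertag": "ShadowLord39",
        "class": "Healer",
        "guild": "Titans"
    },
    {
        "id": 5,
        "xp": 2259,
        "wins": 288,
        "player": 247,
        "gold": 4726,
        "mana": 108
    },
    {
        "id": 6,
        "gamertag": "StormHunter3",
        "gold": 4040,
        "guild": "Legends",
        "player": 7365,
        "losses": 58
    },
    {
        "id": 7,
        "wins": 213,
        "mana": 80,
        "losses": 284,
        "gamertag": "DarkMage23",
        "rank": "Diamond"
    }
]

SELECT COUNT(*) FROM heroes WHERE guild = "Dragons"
1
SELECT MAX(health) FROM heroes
431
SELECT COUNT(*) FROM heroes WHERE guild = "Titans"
1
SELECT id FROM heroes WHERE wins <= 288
[1, 5, 7]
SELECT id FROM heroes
[1, 2, 3, 4, 5, 6, 7]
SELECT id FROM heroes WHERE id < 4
[1, 2, 3]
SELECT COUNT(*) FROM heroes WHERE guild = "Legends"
1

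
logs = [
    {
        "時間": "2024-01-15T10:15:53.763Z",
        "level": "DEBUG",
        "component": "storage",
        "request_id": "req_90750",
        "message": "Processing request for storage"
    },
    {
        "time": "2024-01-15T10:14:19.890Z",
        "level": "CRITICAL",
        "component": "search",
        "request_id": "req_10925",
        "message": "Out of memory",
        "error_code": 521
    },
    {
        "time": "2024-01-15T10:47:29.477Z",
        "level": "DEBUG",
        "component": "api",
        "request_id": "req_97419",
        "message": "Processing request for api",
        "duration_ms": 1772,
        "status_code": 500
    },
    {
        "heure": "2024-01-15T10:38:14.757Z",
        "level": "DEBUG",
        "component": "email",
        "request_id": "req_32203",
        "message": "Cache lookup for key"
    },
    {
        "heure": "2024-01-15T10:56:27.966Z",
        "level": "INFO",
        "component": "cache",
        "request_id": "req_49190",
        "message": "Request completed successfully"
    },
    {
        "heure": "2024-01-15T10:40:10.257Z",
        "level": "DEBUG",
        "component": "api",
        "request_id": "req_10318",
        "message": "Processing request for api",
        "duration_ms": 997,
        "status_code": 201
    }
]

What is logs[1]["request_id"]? "req_10925"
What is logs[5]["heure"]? "2024-01-15T10:40:10.257Z"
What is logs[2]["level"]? "DEBUG"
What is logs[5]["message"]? "Processing request for api"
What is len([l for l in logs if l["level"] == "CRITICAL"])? 1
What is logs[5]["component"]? "api"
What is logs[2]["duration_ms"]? 1772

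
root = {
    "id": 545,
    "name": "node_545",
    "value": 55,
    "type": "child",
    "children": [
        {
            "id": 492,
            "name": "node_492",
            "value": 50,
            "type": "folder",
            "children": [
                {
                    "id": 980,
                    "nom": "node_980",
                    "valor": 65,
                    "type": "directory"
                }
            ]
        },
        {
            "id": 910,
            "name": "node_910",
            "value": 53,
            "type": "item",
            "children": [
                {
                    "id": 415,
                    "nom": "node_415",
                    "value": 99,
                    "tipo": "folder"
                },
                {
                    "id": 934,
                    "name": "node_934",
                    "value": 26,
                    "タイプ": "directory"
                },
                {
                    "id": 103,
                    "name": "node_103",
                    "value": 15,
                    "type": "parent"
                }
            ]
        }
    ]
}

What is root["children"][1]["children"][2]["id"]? 103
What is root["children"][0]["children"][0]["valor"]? 65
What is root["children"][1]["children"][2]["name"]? "node_103"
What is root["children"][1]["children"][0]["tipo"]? "folder"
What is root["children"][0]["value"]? 50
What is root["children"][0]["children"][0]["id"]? 980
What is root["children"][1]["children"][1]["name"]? "node_934"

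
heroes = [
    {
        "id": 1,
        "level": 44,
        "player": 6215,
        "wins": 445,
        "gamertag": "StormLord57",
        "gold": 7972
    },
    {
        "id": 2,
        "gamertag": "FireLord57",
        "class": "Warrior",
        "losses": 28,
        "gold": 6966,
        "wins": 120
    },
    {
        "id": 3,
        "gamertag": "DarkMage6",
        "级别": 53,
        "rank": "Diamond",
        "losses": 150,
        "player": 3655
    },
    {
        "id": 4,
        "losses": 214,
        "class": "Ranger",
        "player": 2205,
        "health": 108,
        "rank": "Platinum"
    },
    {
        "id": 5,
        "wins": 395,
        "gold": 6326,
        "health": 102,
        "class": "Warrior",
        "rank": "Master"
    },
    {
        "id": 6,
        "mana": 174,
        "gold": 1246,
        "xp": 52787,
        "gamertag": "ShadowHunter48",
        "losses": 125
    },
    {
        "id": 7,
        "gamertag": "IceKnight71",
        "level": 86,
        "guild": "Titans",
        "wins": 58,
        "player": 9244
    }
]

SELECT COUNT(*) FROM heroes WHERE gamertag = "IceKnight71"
1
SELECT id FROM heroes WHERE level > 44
[7]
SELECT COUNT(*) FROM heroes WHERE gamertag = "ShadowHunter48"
1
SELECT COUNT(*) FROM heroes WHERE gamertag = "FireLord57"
1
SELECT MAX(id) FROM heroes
7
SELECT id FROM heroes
[1, 2, 3, 4, 5, 6, 7]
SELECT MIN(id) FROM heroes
1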